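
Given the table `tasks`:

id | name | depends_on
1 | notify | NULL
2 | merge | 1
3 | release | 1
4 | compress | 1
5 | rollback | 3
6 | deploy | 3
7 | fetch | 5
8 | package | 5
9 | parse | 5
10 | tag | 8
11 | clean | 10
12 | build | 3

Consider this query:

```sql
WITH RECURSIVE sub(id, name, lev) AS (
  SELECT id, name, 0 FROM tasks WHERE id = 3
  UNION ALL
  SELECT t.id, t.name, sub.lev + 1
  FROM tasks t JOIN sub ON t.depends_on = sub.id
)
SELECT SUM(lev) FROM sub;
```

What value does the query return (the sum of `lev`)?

Base: id=3 (release) at lev 0.
Iteration 1: rows with depends_on in {3} -> rollback (id 5, lev 1), deploy (id 6, lev 1), build (id 12, lev 1).
Iteration 2: rows with depends_on in {5,6,12} -> fetch (id 7, lev 2), package (id 8, lev 2), parse (id 9, lev 2).
Iteration 3: rows with depends_on in {7,8,9} -> tag (id 10, lev 3).
Iteration 4: rows with depends_on in {10} -> clean (id 11, lev 4).
Iteration 5: no rows with depends_on in {11}; recursion stops.
SUM(lev) = 0 + 1 + 1 + 1 + 2 + 2 + 2 + 3 + 4 = 16.

16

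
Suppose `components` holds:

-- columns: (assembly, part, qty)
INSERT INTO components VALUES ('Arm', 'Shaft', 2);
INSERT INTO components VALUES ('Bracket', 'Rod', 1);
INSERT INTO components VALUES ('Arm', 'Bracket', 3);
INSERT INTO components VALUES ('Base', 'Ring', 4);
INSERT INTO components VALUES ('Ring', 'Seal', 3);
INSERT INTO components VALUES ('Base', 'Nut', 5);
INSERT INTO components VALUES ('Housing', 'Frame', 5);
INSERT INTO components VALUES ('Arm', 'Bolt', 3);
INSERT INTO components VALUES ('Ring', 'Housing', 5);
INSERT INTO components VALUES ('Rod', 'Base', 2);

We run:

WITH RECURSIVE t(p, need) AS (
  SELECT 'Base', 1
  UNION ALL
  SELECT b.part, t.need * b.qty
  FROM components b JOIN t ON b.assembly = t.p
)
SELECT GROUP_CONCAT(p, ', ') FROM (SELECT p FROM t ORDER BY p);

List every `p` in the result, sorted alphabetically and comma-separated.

Base, Frame, Housing, Nut, Ring, Seal

Base: (Base, need=1).
Iteration 1: components of {Base} -> Nut = 1*5 = 5, Ring = 1*4 = 4.
Iteration 2: components of {Nut,Ring} -> Housing = 4*5 = 20, Seal = 4*3 = 12.
Iteration 3: components of {Housing,Seal} -> Frame = 20*5 = 100.
Iteration 4: no further components; recursion stops.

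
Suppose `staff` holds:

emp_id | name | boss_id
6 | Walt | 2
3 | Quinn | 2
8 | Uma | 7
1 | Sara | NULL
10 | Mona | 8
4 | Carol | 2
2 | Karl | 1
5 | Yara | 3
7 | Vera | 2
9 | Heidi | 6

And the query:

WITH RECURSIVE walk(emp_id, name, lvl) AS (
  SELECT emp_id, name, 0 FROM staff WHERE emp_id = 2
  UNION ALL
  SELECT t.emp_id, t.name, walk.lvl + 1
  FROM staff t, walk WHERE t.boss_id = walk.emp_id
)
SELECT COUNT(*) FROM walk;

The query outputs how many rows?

9

Base: emp_id=2 (Karl) at lvl 0.
Iteration 1: rows with boss_id in {2} -> Quinn (id 3, lvl 1), Carol (id 4, lvl 1), Walt (id 6, lvl 1), Vera (id 7, lvl 1).
Iteration 2: rows with boss_id in {3,4,6,7} -> Yara (id 5, lvl 2), Uma (id 8, lvl 2), Heidi (id 9, lvl 2).
Iteration 3: rows with boss_id in {5,8,9} -> Mona (id 10, lvl 3).
Iteration 4: no rows with boss_id in {10}; recursion stops.
Total rows emitted: 9.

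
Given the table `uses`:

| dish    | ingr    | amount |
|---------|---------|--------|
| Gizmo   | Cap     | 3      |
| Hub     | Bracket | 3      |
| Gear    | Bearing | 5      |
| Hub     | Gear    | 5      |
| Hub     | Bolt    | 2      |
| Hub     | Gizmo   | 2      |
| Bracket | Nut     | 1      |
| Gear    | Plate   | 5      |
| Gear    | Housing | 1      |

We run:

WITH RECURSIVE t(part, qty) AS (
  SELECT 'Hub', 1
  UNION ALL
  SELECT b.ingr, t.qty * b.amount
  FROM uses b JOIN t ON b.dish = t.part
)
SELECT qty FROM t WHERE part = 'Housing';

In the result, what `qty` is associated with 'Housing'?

Base: (Hub, qty=1).
Iteration 1: components of {Hub} -> Bolt = 1*2 = 2, Bracket = 1*3 = 3, Gear = 1*5 = 5, Gizmo = 1*2 = 2.
Iteration 2: components of {Bolt,Bracket,Gear,Gizmo} -> Bearing = 5*5 = 25, Cap = 2*3 = 6, Housing = 5*1 = 5, Nut = 3*1 = 3, Plate = 5*5 = 25.
Iteration 3: no further components; recursion stops.

5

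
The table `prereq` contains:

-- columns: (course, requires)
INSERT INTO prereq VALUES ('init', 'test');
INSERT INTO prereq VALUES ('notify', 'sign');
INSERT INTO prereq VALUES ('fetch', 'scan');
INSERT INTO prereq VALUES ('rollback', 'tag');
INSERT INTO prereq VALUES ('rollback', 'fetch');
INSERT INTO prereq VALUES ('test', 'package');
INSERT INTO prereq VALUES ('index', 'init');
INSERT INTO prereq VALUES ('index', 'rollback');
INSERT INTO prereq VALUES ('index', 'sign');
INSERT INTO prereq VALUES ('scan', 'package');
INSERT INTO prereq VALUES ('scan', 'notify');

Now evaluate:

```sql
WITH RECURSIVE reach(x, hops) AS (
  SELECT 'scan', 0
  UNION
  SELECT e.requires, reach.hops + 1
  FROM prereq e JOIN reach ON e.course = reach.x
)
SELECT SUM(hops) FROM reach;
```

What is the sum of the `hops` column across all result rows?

4

Base: (scan, hops=0).
Iteration 1: edges from {scan} -> (notify, hops=1), (package, hops=1).
Iteration 2: edges from {notify,package} -> (sign, hops=2).
Iteration 3: no outgoing edges from {sign}; recursion stops.
SUM(hops) = 0 + 1 + 1 + 2 = 4.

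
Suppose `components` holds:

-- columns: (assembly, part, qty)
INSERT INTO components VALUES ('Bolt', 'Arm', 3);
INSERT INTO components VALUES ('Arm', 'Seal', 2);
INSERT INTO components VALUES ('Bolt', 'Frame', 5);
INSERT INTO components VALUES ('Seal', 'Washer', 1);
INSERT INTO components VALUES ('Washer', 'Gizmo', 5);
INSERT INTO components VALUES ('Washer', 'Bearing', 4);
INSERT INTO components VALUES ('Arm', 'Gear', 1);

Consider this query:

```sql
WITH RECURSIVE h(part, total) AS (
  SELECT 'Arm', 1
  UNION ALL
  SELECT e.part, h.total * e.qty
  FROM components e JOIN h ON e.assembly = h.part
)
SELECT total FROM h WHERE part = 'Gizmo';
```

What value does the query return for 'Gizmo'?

Base: (Arm, total=1).
Iteration 1: components of {Arm} -> Gear = 1*1 = 1, Seal = 1*2 = 2.
Iteration 2: components of {Gear,Seal} -> Washer = 2*1 = 2.
Iteration 3: components of {Washer} -> Bearing = 2*4 = 8, Gizmo = 2*5 = 10.
Iteration 4: no further components; recursion stops.

10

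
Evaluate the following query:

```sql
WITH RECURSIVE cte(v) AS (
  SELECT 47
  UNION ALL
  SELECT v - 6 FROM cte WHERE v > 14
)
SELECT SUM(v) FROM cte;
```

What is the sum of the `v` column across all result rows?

203

Base: v=47.
Iteration 1: 47 > 14 holds -> v = 47 - 6 = 41.
Iteration 2: 41 > 14 holds -> v = 41 - 6 = 35.
Iteration 3: 35 > 14 holds -> v = 35 - 6 = 29.
Iteration 4: 29 > 14 holds -> v = 29 - 6 = 23.
Iteration 5: 23 > 14 holds -> v = 23 - 6 = 17.
Iteration 6: 17 > 14 holds -> v = 17 - 6 = 11.
Iteration 7: 11 > 14 fails; recursion stops.
SUM(v) = 47 + 41 + 35 + 29 + 23 + 17 + 11 = 203.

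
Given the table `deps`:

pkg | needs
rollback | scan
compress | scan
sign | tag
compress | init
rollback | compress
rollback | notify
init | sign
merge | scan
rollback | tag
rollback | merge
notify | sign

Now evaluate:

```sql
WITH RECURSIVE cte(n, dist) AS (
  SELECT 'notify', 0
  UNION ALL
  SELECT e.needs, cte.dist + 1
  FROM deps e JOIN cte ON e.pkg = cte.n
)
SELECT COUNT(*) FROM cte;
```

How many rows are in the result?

3

Base: (notify, dist=0).
Iteration 1: edges from {notify} -> (sign, dist=1).
Iteration 2: edges from {sign} -> (tag, dist=2).
Iteration 3: no outgoing edges from {tag}; recursion stops.
Total rows emitted: 3.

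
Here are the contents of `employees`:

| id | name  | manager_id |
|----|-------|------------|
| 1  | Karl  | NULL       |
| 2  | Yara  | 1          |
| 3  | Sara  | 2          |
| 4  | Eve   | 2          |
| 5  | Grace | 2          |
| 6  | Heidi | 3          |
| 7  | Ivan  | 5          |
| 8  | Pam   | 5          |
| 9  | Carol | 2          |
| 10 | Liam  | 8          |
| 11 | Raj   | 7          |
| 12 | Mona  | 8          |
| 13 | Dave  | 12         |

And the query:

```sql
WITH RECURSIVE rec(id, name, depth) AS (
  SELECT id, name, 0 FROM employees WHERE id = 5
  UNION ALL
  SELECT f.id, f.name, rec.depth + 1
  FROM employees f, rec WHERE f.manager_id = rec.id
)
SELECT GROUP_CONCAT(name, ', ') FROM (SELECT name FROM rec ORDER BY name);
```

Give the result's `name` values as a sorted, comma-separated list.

Base: id=5 (Grace) at depth 0.
Iteration 1: rows with manager_id in {5} -> Ivan (id 7, depth 1), Pam (id 8, depth 1).
Iteration 2: rows with manager_id in {7,8} -> Liam (id 10, depth 2), Raj (id 11, depth 2), Mona (id 12, depth 2).
Iteration 3: rows with manager_id in {10,11,12} -> Dave (id 13, depth 3).
Iteration 4: no rows with manager_id in {13}; recursion stops.

Dave, Grace, Ivan, Liam, Mona, Pam, Raj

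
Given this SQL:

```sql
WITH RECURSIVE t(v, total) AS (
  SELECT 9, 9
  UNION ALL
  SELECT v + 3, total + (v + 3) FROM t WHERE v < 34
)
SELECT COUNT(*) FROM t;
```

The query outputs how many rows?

Base: v=9, total=9.
Iteration 1: 9 < 34 holds -> v = 9 + 3 = 12, total = 9 + 12 = 21.
Iteration 2: 12 < 34 holds -> v = 12 + 3 = 15, total = 21 + 15 = 36.
Iteration 3: 15 < 34 holds -> v = 15 + 3 = 18, total = 36 + 18 = 54.
Iteration 4: 18 < 34 holds -> v = 18 + 3 = 21, total = 54 + 21 = 75.
Iteration 5: 21 < 34 holds -> v = 21 + 3 = 24, total = 75 + 24 = 99.
Iteration 6: 24 < 34 holds -> v = 24 + 3 = 27, total = 99 + 27 = 126.
Iteration 7: 27 < 34 holds -> v = 27 + 3 = 30, total = 126 + 30 = 156.
Iteration 8: 30 < 34 holds -> v = 30 + 3 = 33, total = 156 + 33 = 189.
Iteration 9: 33 < 34 holds -> v = 33 + 3 = 36, total = 189 + 36 = 225.
Iteration 10: 36 < 34 fails; recursion stops.
Total rows emitted: 10.

10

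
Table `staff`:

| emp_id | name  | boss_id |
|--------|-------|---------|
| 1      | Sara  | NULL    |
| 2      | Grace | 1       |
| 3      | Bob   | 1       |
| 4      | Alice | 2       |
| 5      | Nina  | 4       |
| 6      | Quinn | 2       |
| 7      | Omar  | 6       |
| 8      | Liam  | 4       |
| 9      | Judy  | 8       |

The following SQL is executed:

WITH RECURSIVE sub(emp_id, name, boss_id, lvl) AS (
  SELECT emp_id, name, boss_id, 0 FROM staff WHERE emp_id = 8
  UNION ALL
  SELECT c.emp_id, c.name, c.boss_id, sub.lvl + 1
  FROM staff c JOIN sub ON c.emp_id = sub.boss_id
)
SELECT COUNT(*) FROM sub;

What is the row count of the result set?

Base: emp_id=8 (Liam), boss_id=4, lvl 0.
Iteration 1: join on emp_id=4 -> Alice (id 4, boss_id=2, lvl 1).
Iteration 2: join on emp_id=2 -> Grace (id 2, boss_id=1, lvl 2).
Iteration 3: join on emp_id=1 -> Sara (id 1, boss_id=NULL, lvl 3).
Iteration 4: boss_id is NULL; no match; recursion stops.
Total rows emitted: 4.

4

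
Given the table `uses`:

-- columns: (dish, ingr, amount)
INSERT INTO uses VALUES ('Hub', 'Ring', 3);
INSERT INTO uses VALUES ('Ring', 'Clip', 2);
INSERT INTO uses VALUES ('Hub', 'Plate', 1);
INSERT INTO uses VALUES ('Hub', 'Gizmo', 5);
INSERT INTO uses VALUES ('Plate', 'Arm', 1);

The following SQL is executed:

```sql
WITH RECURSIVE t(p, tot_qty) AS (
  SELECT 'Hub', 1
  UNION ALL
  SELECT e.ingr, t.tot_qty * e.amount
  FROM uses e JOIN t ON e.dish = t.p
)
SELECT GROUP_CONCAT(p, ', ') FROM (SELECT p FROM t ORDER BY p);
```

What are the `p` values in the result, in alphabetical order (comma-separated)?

Arm, Clip, Gizmo, Hub, Plate, Ring

Base: (Hub, tot_qty=1).
Iteration 1: components of {Hub} -> Gizmo = 1*5 = 5, Plate = 1*1 = 1, Ring = 1*3 = 3.
Iteration 2: components of {Gizmo,Plate,Ring} -> Arm = 1*1 = 1, Clip = 3*2 = 6.
Iteration 3: no further components; recursion stops.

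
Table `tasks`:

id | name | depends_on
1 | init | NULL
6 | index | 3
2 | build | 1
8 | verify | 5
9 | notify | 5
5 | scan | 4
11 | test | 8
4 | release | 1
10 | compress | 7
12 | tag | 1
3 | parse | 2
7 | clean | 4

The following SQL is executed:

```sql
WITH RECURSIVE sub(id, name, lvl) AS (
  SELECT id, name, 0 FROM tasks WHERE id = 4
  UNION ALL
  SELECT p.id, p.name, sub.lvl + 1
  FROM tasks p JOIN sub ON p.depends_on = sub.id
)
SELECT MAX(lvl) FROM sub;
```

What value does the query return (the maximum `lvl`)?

3

Base: id=4 (release) at lvl 0.
Iteration 1: rows with depends_on in {4} -> scan (id 5, lvl 1), clean (id 7, lvl 1).
Iteration 2: rows with depends_on in {5,7} -> verify (id 8, lvl 2), notify (id 9, lvl 2), compress (id 10, lvl 2).
Iteration 3: rows with depends_on in {8,9,10} -> test (id 11, lvl 3).
Iteration 4: no rows with depends_on in {11}; recursion stops.
lvl values: 0, 1, 1, 2, 2, 2, 3; the maximum is 3.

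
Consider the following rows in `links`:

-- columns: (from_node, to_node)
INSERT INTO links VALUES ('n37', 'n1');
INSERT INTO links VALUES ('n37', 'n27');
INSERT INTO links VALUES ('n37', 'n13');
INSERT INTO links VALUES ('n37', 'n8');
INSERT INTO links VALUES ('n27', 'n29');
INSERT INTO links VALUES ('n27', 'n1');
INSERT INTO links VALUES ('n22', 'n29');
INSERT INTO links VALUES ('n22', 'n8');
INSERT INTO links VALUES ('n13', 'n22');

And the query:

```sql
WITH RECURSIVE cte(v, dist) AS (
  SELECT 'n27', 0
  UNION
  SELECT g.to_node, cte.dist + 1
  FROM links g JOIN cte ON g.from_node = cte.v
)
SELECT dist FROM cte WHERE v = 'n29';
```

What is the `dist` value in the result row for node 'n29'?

1

Base: (n27, dist=0).
Iteration 1: edges from {n27} -> (n1, dist=1), (n29, dist=1).
Iteration 2: no outgoing edges from {n1,n29}; recursion stops.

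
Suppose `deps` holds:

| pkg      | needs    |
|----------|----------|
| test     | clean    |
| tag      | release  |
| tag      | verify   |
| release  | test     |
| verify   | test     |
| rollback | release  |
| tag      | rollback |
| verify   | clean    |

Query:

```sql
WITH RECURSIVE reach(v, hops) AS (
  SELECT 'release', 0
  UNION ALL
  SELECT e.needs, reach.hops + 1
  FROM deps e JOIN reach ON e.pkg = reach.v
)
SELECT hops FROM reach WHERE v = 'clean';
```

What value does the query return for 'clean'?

2

Base: (release, hops=0).
Iteration 1: edges from {release} -> (test, hops=1).
Iteration 2: edges from {test} -> (clean, hops=2).
Iteration 3: no outgoing edges from {clean}; recursion stops.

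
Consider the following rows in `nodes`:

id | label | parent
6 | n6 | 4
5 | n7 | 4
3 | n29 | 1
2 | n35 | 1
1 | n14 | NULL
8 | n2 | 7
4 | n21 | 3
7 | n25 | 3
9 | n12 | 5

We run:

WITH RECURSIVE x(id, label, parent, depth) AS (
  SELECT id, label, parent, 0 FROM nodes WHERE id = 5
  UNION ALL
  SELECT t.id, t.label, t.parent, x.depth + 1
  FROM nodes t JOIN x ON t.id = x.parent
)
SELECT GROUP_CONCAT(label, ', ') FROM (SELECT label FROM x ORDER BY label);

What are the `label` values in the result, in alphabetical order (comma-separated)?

n14, n21, n29, n7

Base: id=5 (n7), parent=4, depth 0.
Iteration 1: join on id=4 -> n21 (id 4, parent=3, depth 1).
Iteration 2: join on id=3 -> n29 (id 3, parent=1, depth 2).
Iteration 3: join on id=1 -> n14 (id 1, parent=NULL, depth 3).
Iteration 4: parent is NULL; no match; recursion stops.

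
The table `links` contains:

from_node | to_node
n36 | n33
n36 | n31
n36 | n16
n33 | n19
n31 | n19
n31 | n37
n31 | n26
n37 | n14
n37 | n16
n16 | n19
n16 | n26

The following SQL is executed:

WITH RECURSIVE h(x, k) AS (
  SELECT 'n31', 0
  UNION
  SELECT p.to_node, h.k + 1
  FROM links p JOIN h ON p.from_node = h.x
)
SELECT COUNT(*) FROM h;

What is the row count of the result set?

8

Base: (n31, k=0).
Iteration 1: edges from {n31} -> (n19, k=1), (n26, k=1), (n37, k=1).
Iteration 2: edges from {n19,n26,n37} -> (n14, k=2), (n16, k=2).
Iteration 3: edges from {n14,n16} -> (n19, k=3), (n26, k=3).
Iteration 4: no outgoing edges from {n19,n26}; recursion stops.
Total rows emitted: 8.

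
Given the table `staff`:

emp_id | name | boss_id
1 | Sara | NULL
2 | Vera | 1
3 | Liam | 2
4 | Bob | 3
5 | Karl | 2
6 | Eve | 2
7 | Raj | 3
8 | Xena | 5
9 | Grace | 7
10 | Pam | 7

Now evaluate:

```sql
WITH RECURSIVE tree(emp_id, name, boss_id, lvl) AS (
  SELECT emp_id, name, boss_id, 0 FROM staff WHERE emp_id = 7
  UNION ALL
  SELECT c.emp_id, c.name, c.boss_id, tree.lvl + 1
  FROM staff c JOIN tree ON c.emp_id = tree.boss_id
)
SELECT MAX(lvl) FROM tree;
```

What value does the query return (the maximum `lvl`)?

Base: emp_id=7 (Raj), boss_id=3, lvl 0.
Iteration 1: join on emp_id=3 -> Liam (id 3, boss_id=2, lvl 1).
Iteration 2: join on emp_id=2 -> Vera (id 2, boss_id=1, lvl 2).
Iteration 3: join on emp_id=1 -> Sara (id 1, boss_id=NULL, lvl 3).
Iteration 4: boss_id is NULL; no match; recursion stops.
lvl values: 0, 1, 2, 3; the maximum is 3.

3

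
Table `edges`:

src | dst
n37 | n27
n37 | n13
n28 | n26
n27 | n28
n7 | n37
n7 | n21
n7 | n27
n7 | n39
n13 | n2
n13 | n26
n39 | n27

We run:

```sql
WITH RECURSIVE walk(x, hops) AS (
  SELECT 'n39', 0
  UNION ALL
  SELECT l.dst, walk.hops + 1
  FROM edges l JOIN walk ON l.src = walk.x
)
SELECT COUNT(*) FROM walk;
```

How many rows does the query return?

4

Base: (n39, hops=0).
Iteration 1: edges from {n39} -> (n27, hops=1).
Iteration 2: edges from {n27} -> (n28, hops=2).
Iteration 3: edges from {n28} -> (n26, hops=3).
Iteration 4: no outgoing edges from {n26}; recursion stops.
Total rows emitted: 4.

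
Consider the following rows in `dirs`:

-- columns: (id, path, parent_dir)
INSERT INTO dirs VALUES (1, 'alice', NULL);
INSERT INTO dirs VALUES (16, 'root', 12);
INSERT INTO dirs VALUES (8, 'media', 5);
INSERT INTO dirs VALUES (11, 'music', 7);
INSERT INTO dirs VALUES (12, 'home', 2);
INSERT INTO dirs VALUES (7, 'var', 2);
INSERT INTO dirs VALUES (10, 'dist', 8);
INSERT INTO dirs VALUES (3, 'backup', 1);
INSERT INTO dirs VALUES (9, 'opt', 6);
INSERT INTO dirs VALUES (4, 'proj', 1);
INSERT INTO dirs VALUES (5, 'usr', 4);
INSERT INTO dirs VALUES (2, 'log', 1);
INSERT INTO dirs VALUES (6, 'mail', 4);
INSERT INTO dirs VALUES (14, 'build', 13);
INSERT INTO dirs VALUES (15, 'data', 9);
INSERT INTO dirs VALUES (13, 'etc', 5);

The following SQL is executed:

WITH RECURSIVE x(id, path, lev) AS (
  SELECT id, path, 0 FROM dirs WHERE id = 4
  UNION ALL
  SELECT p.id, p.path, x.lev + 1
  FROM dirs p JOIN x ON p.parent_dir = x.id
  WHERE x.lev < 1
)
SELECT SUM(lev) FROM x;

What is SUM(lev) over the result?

Base: id=4 (proj) at lev 0.
Iteration 1: rows with parent_dir in {4} -> usr (id 5, lev 1), mail (id 6, lev 1).
Iteration 2: lev < 1 fails for all current rows; recursion stops.
SUM(lev) = 0 + 1 + 1 = 2.

2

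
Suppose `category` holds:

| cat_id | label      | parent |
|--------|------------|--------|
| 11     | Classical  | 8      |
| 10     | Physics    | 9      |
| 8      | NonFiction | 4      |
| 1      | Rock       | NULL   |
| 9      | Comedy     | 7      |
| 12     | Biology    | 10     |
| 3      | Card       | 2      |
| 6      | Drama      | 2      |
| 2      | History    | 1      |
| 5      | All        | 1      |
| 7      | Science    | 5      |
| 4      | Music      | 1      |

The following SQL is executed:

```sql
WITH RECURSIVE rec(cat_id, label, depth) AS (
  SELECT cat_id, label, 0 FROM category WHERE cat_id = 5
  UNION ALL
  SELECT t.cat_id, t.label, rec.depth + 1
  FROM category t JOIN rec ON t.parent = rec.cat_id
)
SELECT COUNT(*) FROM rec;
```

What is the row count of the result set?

Base: cat_id=5 (All) at depth 0.
Iteration 1: rows with parent in {5} -> Science (id 7, depth 1).
Iteration 2: rows with parent in {7} -> Comedy (id 9, depth 2).
Iteration 3: rows with parent in {9} -> Physics (id 10, depth 3).
Iteration 4: rows with parent in {10} -> Biology (id 12, depth 4).
Iteration 5: no rows with parent in {12}; recursion stops.
Total rows emitted: 5.

5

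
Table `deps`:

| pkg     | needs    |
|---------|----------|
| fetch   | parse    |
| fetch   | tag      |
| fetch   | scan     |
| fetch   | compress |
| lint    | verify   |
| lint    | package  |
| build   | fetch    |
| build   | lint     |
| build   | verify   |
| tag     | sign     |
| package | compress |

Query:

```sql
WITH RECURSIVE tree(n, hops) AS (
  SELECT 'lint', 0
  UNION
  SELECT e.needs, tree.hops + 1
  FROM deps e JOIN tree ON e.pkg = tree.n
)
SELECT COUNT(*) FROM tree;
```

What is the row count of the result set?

Base: (lint, hops=0).
Iteration 1: edges from {lint} -> (package, hops=1), (verify, hops=1).
Iteration 2: edges from {package,verify} -> (compress, hops=2).
Iteration 3: no outgoing edges from {compress}; recursion stops.
Total rows emitted: 4.

4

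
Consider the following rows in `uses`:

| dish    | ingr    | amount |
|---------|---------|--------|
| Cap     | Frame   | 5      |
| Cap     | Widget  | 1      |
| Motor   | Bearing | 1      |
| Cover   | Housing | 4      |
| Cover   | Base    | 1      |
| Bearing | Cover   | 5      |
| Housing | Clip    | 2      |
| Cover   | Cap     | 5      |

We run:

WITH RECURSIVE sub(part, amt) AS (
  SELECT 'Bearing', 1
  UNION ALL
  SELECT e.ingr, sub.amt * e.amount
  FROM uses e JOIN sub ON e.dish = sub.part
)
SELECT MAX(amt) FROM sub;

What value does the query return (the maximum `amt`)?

Base: (Bearing, amt=1).
Iteration 1: components of {Bearing} -> Cover = 1*5 = 5.
Iteration 2: components of {Cover} -> Base = 5*1 = 5, Cap = 5*5 = 25, Housing = 5*4 = 20.
Iteration 3: components of {Base,Cap,Housing} -> Clip = 20*2 = 40, Frame = 25*5 = 125, Widget = 25*1 = 25.
Iteration 4: no further components; recursion stops.
amt values: 1, 5, 5, 20, 25, 40, 125, 25; the maximum is 125.

125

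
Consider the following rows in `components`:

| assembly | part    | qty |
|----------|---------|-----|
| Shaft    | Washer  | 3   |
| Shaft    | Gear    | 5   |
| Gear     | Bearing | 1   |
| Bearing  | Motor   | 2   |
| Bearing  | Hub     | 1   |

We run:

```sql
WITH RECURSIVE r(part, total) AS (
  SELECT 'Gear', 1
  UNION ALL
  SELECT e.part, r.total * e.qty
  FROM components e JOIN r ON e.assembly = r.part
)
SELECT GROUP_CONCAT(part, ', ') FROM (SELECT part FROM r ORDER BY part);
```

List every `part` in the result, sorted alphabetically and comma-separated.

Bearing, Gear, Hub, Motor

Base: (Gear, total=1).
Iteration 1: components of {Gear} -> Bearing = 1*1 = 1.
Iteration 2: components of {Bearing} -> Hub = 1*1 = 1, Motor = 1*2 = 2.
Iteration 3: no further components; recursion stops.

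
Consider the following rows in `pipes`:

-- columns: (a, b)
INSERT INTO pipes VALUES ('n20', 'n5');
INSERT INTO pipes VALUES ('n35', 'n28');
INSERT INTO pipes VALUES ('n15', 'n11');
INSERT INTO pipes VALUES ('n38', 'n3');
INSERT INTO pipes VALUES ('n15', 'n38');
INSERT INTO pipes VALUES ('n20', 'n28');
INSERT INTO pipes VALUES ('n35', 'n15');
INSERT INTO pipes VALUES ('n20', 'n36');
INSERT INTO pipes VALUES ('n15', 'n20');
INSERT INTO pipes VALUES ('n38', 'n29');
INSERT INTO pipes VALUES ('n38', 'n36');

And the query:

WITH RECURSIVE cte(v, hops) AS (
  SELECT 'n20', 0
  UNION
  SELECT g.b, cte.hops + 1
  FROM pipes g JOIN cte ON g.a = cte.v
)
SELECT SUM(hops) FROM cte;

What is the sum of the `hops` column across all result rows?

Base: (n20, hops=0).
Iteration 1: edges from {n20} -> (n28, hops=1), (n36, hops=1), (n5, hops=1).
Iteration 2: no outgoing edges from {n28,n36,n5}; recursion stops.
SUM(hops) = 0 + 1 + 1 + 1 = 3.

3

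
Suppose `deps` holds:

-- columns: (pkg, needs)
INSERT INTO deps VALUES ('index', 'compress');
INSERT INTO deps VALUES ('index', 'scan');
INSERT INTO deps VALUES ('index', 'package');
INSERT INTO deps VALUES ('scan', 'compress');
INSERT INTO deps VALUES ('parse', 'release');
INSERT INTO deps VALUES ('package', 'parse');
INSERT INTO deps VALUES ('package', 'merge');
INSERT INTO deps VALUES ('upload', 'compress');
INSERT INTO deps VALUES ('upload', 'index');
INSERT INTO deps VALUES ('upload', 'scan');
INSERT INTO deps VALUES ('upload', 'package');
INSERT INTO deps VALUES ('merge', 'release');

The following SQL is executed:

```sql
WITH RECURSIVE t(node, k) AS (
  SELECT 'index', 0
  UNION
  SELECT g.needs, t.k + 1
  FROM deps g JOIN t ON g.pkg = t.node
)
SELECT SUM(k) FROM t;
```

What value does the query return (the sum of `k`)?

12

Base: (index, k=0).
Iteration 1: edges from {index} -> (compress, k=1), (package, k=1), (scan, k=1).
Iteration 2: edges from {compress,package,scan} -> (compress, k=2), (merge, k=2), (parse, k=2).
Iteration 3: edges from {compress,merge,parse} -> (release, k=3). [UNION drops 1 duplicate row(s)]
Iteration 4: no outgoing edges from {release}; recursion stops.
SUM(k) = 0 + 1 + 1 + 1 + 2 + 2 + 2 + 3 = 12.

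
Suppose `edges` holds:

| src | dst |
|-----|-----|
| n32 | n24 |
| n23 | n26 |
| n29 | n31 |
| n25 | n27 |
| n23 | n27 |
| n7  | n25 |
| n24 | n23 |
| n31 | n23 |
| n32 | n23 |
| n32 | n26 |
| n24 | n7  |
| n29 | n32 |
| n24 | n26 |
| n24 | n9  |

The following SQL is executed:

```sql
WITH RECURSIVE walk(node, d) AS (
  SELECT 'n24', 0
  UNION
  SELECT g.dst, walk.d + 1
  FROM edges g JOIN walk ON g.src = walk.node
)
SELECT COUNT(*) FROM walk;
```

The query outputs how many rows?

9

Base: (n24, d=0).
Iteration 1: edges from {n24} -> (n23, d=1), (n26, d=1), (n7, d=1), (n9, d=1).
Iteration 2: edges from {n23,n26,n7,n9} -> (n25, d=2), (n26, d=2), (n27, d=2).
Iteration 3: edges from {n25,n26,n27} -> (n27, d=3).
Iteration 4: no outgoing edges from {n27}; recursion stops.
Total rows emitted: 9.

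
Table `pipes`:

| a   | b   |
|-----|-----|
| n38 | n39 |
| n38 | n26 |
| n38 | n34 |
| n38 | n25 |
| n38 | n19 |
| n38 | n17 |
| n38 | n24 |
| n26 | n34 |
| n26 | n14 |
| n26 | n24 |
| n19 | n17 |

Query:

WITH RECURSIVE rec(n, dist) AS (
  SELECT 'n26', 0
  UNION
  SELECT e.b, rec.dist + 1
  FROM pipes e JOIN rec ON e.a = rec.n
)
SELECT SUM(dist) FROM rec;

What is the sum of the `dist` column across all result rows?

Base: (n26, dist=0).
Iteration 1: edges from {n26} -> (n14, dist=1), (n24, dist=1), (n34, dist=1).
Iteration 2: no outgoing edges from {n14,n24,n34}; recursion stops.
SUM(dist) = 0 + 1 + 1 + 1 = 3.

3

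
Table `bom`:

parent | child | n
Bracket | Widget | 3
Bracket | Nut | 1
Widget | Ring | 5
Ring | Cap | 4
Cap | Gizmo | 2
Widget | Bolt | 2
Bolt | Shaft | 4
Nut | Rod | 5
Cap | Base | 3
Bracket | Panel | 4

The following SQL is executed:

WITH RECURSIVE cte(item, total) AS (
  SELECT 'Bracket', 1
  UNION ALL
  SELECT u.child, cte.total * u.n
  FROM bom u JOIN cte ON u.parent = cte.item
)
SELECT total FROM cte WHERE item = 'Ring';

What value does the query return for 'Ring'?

15

Base: (Bracket, total=1).
Iteration 1: components of {Bracket} -> Nut = 1*1 = 1, Panel = 1*4 = 4, Widget = 1*3 = 3.
Iteration 2: components of {Nut,Panel,Widget} -> Bolt = 3*2 = 6, Ring = 3*5 = 15, Rod = 1*5 = 5.
Iteration 3: components of {Bolt,Ring,Rod} -> Cap = 15*4 = 60, Shaft = 6*4 = 24.
Iteration 4: components of {Cap,Shaft} -> Base = 60*3 = 180, Gizmo = 60*2 = 120.
Iteration 5: no further components; recursion stops.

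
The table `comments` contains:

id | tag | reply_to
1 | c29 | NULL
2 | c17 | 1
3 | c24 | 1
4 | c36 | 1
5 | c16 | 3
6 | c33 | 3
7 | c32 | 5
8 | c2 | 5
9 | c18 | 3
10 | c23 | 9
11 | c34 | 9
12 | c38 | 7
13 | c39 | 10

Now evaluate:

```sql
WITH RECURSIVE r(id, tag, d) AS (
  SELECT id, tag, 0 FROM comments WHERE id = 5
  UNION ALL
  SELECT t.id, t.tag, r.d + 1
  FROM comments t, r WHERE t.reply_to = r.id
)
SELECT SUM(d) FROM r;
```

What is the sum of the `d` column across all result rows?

Base: id=5 (c16) at d 0.
Iteration 1: rows with reply_to in {5} -> c32 (id 7, d 1), c2 (id 8, d 1).
Iteration 2: rows with reply_to in {7,8} -> c38 (id 12, d 2).
Iteration 3: no rows with reply_to in {12}; recursion stops.
SUM(d) = 0 + 1 + 1 + 2 = 4.

4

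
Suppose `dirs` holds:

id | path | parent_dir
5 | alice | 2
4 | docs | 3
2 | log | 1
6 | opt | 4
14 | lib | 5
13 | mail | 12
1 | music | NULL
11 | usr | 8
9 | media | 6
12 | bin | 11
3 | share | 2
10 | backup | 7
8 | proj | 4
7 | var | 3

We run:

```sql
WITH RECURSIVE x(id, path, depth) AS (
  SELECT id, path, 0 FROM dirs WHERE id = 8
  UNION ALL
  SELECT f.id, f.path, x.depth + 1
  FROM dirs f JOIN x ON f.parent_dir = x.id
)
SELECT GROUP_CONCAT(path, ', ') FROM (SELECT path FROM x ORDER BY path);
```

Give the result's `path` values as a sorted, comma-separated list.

Base: id=8 (proj) at depth 0.
Iteration 1: rows with parent_dir in {8} -> usr (id 11, depth 1).
Iteration 2: rows with parent_dir in {11} -> bin (id 12, depth 2).
Iteration 3: rows with parent_dir in {12} -> mail (id 13, depth 3).
Iteration 4: no rows with parent_dir in {13}; recursion stops.

bin, mail, proj, usr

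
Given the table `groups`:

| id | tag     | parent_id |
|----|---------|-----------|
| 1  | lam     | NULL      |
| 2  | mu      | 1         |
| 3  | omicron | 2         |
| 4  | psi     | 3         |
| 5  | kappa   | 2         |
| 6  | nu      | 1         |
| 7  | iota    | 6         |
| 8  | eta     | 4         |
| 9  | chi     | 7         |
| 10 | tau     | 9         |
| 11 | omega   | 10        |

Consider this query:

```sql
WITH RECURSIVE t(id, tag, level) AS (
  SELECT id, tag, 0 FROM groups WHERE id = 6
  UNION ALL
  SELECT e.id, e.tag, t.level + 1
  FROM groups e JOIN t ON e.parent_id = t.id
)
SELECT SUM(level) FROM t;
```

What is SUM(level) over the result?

10

Base: id=6 (nu) at level 0.
Iteration 1: rows with parent_id in {6} -> iota (id 7, level 1).
Iteration 2: rows with parent_id in {7} -> chi (id 9, level 2).
Iteration 3: rows with parent_id in {9} -> tau (id 10, level 3).
Iteration 4: rows with parent_id in {10} -> omega (id 11, level 4).
Iteration 5: no rows with parent_id in {11}; recursion stops.
SUM(level) = 0 + 1 + 2 + 3 + 4 = 10.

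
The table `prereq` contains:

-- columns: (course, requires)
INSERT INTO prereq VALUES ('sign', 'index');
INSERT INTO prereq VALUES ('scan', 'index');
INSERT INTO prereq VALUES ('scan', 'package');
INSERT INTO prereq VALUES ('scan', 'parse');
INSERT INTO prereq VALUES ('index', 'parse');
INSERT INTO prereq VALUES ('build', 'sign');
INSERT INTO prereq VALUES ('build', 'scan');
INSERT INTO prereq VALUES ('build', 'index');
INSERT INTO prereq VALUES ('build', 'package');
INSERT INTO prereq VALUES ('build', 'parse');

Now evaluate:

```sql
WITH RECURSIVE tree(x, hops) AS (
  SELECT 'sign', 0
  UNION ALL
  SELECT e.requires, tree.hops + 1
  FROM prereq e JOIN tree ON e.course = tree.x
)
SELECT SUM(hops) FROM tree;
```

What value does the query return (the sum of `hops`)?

3

Base: (sign, hops=0).
Iteration 1: edges from {sign} -> (index, hops=1).
Iteration 2: edges from {index} -> (parse, hops=2).
Iteration 3: no outgoing edges from {parse}; recursion stops.
SUM(hops) = 0 + 1 + 2 = 3.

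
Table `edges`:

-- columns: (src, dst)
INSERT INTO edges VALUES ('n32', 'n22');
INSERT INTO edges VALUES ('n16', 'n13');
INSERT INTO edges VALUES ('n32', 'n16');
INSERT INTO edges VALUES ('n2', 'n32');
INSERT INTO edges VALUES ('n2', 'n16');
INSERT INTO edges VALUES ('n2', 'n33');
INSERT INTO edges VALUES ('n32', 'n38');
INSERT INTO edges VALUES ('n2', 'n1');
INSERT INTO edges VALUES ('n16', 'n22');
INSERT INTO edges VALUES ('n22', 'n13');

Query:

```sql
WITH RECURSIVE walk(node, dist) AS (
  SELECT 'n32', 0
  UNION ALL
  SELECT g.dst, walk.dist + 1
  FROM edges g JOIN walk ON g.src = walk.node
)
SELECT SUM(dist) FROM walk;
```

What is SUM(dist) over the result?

Base: (n32, dist=0).
Iteration 1: edges from {n32} -> (n16, dist=1), (n22, dist=1), (n38, dist=1).
Iteration 2: edges from {n16,n22,n38} -> (n13, dist=2) x2, (n22, dist=2). [UNION ALL keeps all 3 new rows, including repeats]
Iteration 3: edges from {n13,n22} -> (n13, dist=3).
Iteration 4: no outgoing edges from {n13}; recursion stops.
SUM(dist) = 0 + 1 + 1 + 1 + 2 + 2 + 2 + 3 = 12.

12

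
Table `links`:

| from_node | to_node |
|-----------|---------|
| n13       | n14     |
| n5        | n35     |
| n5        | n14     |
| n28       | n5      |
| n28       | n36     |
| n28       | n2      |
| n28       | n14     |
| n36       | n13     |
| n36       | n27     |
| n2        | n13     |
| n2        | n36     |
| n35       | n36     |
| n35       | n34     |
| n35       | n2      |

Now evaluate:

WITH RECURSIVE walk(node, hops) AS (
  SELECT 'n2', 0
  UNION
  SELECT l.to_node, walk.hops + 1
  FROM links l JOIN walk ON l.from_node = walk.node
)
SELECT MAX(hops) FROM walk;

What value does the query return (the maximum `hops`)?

3

Base: (n2, hops=0).
Iteration 1: edges from {n2} -> (n13, hops=1), (n36, hops=1).
Iteration 2: edges from {n13,n36} -> (n13, hops=2), (n14, hops=2), (n27, hops=2).
Iteration 3: edges from {n13,n14,n27} -> (n14, hops=3).
Iteration 4: no outgoing edges from {n14}; recursion stops.
hops values: 0, 1, 1, 2, 2, 2, 3; the maximum is 3.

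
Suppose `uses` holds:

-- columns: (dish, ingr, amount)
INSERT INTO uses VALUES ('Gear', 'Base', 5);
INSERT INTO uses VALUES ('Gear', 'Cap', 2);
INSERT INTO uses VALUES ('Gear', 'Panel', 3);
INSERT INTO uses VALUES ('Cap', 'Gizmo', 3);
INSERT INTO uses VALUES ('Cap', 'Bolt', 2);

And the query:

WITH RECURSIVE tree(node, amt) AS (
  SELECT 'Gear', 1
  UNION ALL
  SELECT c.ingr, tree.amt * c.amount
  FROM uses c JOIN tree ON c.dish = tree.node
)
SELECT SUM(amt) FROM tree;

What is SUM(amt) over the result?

21

Base: (Gear, amt=1).
Iteration 1: components of {Gear} -> Base = 1*5 = 5, Cap = 1*2 = 2, Panel = 1*3 = 3.
Iteration 2: components of {Base,Cap,Panel} -> Bolt = 2*2 = 4, Gizmo = 2*3 = 6.
Iteration 3: no further components; recursion stops.
SUM(amt) = 1 + 5 + 2 + 3 + 6 + 4 = 21.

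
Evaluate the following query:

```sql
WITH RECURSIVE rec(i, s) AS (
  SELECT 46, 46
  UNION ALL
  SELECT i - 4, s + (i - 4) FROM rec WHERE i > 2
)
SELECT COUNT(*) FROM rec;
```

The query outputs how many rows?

Base: i=46, s=46.
Iteration 1: 46 > 2 holds -> i = 46 - 4 = 42, s = 46 + 42 = 88.
Iteration 2: 42 > 2 holds -> i = 42 - 4 = 38, s = 88 + 38 = 126.
Iteration 3: 38 > 2 holds -> i = 38 - 4 = 34, s = 126 + 34 = 160.
Iteration 4: 34 > 2 holds -> i = 34 - 4 = 30, s = 160 + 30 = 190.
Iteration 5: 30 > 2 holds -> i = 30 - 4 = 26, s = 190 + 26 = 216.
Iteration 6: 26 > 2 holds -> i = 26 - 4 = 22, s = 216 + 22 = 238.
Iteration 7: 22 > 2 holds -> i = 22 - 4 = 18, s = 238 + 18 = 256.
Iteration 8: 18 > 2 holds -> i = 18 - 4 = 14, s = 256 + 14 = 270.
Iteration 9: 14 > 2 holds -> i = 14 - 4 = 10, s = 270 + 10 = 280.
Iteration 10: 10 > 2 holds -> i = 10 - 4 = 6, s = 280 + 6 = 286.
Iteration 11: 6 > 2 holds -> i = 6 - 4 = 2, s = 286 + 2 = 288.
Iteration 12: 2 > 2 fails; recursion stops.
Total rows emitted: 12.

12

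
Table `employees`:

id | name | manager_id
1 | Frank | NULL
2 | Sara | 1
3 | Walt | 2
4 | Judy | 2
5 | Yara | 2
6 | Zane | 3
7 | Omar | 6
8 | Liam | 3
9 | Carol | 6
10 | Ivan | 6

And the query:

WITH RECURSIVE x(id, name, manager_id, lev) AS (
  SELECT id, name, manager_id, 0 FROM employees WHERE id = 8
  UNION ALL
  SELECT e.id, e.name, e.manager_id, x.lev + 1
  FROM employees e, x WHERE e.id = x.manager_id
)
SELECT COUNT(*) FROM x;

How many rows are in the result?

Base: id=8 (Liam), manager_id=3, lev 0.
Iteration 1: join on id=3 -> Walt (id 3, manager_id=2, lev 1).
Iteration 2: join on id=2 -> Sara (id 2, manager_id=1, lev 2).
Iteration 3: join on id=1 -> Frank (id 1, manager_id=NULL, lev 3).
Iteration 4: manager_id is NULL; no match; recursion stops.
Total rows emitted: 4.

4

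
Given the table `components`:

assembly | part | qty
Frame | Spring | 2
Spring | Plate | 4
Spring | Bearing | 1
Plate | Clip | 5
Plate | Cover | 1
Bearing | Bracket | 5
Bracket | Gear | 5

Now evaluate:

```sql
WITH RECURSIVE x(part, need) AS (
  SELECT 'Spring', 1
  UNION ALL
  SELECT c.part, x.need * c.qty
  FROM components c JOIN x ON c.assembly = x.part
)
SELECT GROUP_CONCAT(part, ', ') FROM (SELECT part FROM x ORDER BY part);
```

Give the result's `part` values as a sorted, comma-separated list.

Base: (Spring, need=1).
Iteration 1: components of {Spring} -> Bearing = 1*1 = 1, Plate = 1*4 = 4.
Iteration 2: components of {Bearing,Plate} -> Bracket = 1*5 = 5, Clip = 4*5 = 20, Cover = 4*1 = 4.
Iteration 3: components of {Bracket,Clip,Cover} -> Gear = 5*5 = 25.
Iteration 4: no further components; recursion stops.

Bearing, Bracket, Clip, Cover, Gear, Plate, Spring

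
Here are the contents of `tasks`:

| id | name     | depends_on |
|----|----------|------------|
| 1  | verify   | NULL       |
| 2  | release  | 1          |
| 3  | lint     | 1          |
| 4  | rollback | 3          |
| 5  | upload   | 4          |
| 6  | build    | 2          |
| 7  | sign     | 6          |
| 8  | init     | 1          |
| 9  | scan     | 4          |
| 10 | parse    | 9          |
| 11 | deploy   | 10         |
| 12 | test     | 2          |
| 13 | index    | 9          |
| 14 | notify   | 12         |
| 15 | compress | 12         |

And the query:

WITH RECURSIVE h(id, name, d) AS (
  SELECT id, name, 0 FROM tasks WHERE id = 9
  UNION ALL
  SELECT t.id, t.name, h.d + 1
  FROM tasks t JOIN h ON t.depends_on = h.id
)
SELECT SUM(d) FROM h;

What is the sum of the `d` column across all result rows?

4

Base: id=9 (scan) at d 0.
Iteration 1: rows with depends_on in {9} -> parse (id 10, d 1), index (id 13, d 1).
Iteration 2: rows with depends_on in {10,13} -> deploy (id 11, d 2).
Iteration 3: no rows with depends_on in {11}; recursion stops.
SUM(d) = 0 + 1 + 1 + 2 = 4.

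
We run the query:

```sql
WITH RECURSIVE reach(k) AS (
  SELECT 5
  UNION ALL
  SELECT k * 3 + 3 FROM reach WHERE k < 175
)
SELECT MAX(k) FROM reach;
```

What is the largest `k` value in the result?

525

Base: k=5.
Iteration 1: 5 < 175 holds -> k = 5 * 3 + 3 = 18.
Iteration 2: 18 < 175 holds -> k = 18 * 3 + 3 = 57.
Iteration 3: 57 < 175 holds -> k = 57 * 3 + 3 = 174.
Iteration 4: 174 < 175 holds -> k = 174 * 3 + 3 = 525.
Iteration 5: 525 < 175 fails; recursion stops.
k values: 5, 18, 57, 174, 525; the maximum is 525.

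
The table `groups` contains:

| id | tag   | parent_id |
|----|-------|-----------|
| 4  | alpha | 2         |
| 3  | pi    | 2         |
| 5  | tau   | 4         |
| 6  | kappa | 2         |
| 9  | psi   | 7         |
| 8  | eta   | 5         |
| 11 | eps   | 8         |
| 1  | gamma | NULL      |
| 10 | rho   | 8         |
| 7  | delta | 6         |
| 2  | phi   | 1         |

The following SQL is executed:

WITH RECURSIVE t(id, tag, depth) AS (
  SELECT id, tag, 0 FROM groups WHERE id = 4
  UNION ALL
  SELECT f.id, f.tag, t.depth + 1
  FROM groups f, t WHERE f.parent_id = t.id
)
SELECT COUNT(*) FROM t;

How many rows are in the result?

5

Base: id=4 (alpha) at depth 0.
Iteration 1: rows with parent_id in {4} -> tau (id 5, depth 1).
Iteration 2: rows with parent_id in {5} -> eta (id 8, depth 2).
Iteration 3: rows with parent_id in {8} -> rho (id 10, depth 3), eps (id 11, depth 3).
Iteration 4: no rows with parent_id in {10,11}; recursion stops.
Total rows emitted: 5.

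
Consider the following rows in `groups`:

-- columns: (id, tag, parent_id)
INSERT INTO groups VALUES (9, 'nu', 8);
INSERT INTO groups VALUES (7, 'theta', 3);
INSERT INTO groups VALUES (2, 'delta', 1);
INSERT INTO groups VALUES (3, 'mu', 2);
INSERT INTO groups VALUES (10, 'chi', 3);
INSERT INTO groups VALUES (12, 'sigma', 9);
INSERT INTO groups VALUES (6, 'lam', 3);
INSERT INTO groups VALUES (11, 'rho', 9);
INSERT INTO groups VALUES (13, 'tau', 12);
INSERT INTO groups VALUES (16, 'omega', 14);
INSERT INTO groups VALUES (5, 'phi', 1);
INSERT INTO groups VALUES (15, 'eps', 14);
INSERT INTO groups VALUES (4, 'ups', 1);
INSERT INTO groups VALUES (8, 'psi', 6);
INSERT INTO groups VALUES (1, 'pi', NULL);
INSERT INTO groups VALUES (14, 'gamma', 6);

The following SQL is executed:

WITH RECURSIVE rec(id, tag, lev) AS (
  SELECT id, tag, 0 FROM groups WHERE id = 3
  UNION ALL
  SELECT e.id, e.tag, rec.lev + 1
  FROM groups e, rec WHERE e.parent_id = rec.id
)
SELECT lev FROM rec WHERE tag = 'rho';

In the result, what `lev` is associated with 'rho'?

4

Base: id=3 (mu) at lev 0.
Iteration 1: rows with parent_id in {3} -> lam (id 6, lev 1), theta (id 7, lev 1), chi (id 10, lev 1).
Iteration 2: rows with parent_id in {6,7,10} -> psi (id 8, lev 2), gamma (id 14, lev 2).
Iteration 3: rows with parent_id in {8,14} -> nu (id 9, lev 3), eps (id 15, lev 3), omega (id 16, lev 3).
Iteration 4: rows with parent_id in {9,15,16} -> rho (id 11, lev 4), sigma (id 12, lev 4).
Iteration 5: rows with parent_id in {11,12} -> tau (id 13, lev 5).
Iteration 6: no rows with parent_id in {13}; recursion stops.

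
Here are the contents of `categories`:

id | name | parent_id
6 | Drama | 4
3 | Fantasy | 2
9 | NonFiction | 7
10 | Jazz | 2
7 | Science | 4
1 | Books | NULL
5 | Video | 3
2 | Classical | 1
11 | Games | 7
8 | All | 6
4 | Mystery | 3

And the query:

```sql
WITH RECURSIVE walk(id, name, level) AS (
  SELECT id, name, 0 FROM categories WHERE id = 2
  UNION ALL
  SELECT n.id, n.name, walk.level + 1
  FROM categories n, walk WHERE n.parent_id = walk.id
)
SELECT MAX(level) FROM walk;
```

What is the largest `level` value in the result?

Base: id=2 (Classical) at level 0.
Iteration 1: rows with parent_id in {2} -> Fantasy (id 3, level 1), Jazz (id 10, level 1).
Iteration 2: rows with parent_id in {3,10} -> Mystery (id 4, level 2), Video (id 5, level 2).
Iteration 3: rows with parent_id in {4,5} -> Drama (id 6, level 3), Science (id 7, level 3).
Iteration 4: rows with parent_id in {6,7} -> All (id 8, level 4), NonFiction (id 9, level 4), Games (id 11, level 4).
Iteration 5: no rows with parent_id in {8,9,11}; recursion stops.
level values: 0, 1, 1, 2, 2, 3, 3, 4, 4, 4; the maximum is 4.

4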